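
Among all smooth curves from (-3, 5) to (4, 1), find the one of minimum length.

Arc-length functional: J[y] = ∫ sqrt(1 + (y')^2) dx.
Lagrangian L = sqrt(1 + (y')^2) has no explicit y dependence, so ∂L/∂y = 0 and the Euler-Lagrange equation gives
    d/dx( y' / sqrt(1 + (y')^2) ) = 0  ⇒  y' / sqrt(1 + (y')^2) = const.
Hence y' is constant, so y(x) is affine.
Fitting the endpoints (-3, 5) and (4, 1):
    slope m = (1 − 5) / (4 − (-3)) = -4/7,
    intercept c = 5 − m·(-3) = 23/7.
Extremal: y(x) = (-4/7) x + 23/7.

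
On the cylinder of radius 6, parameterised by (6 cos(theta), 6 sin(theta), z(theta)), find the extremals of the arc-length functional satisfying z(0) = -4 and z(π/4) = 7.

Parameterise the cylinder of radius R = 6 as
    r(θ) = (6 cos θ, 6 sin θ, z(θ)).
The arc-length element is
    ds = sqrt(36 + (dz/dθ)^2) dθ,
so the Lagrangian is L = sqrt(36 + z'^2).
L depends on z' only, not on z or θ, so ∂L/∂z = 0 and
    ∂L/∂z' = z' / sqrt(36 + z'^2).
The Euler-Lagrange equation gives
    d/dθ( z' / sqrt(36 + z'^2) ) = 0,
so z' is constant. Integrating once:
    z(θ) = a θ + b,
a helix on the cylinder (a straight line when the cylinder is unrolled). The constants a, b are determined by the endpoint conditions.
With endpoint conditions z(0) = -4 and z(π/4) = 7: from z(0) = b we get b = -4, and a·π/4 + -4 = 7 gives a = 44/π, so
    z(θ) = (44/π) θ − 4.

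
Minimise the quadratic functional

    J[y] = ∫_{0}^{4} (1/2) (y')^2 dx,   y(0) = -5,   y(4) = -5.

The Lagrangian is L = (1/2) (y')^2.
Compute ∂L/∂y = 0, ∂L/∂y' = y'.
The Euler-Lagrange equation d/dx(∂L/∂y') − ∂L/∂y = 0 reduces to
    y'' = 0.
Its general solution is
    y(x) = A x + B,
with A, B fixed by the endpoint conditions.
Applying the endpoint conditions y(0) = -5 and y(4) = -5: solve A·0 + B = -5 and A·4 + B = -5. Subtracting gives A(4 − 0) = -5 − -5, so A = 0, and B = -5 − A·0 = -5. Therefore
    y(x) = -5.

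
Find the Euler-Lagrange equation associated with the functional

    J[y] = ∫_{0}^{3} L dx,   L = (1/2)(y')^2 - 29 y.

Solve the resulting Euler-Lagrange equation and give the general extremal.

The Lagrangian is L = (1/2)(y')^2 - 29 y.
∂L/∂y = -29.
∂L/∂y' = y'.
The Euler-Lagrange equation d/dx(∂L/∂y') − ∂L/∂y = 0 becomes:
    y'' + 29 = 0
General solution: y(x) = -(29/2) x^2 + A x + B, where A and B are arbitrary constants fixed by the endpoint conditions.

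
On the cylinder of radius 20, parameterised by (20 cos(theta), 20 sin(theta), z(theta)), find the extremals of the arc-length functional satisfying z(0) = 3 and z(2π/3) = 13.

Parameterise the cylinder of radius R = 20 as
    r(θ) = (20 cos θ, 20 sin θ, z(θ)).
The arc-length element is
    ds = sqrt(400 + (dz/dθ)^2) dθ,
so the Lagrangian is L = sqrt(400 + z'^2).
L depends on z' only, not on z or θ, so ∂L/∂z = 0 and
    ∂L/∂z' = z' / sqrt(400 + z'^2).
The Euler-Lagrange equation gives
    d/dθ( z' / sqrt(400 + z'^2) ) = 0,
so z' is constant. Integrating once:
    z(θ) = a θ + b,
a helix on the cylinder (a straight line when the cylinder is unrolled). The constants a, b are determined by the endpoint conditions.
With endpoint conditions z(0) = 3 and z(2π/3) = 13: from z(0) = b we get b = 3, and a·2π/3 + 3 = 13 gives a = 15/π, so
    z(θ) = (15/π) θ + 3.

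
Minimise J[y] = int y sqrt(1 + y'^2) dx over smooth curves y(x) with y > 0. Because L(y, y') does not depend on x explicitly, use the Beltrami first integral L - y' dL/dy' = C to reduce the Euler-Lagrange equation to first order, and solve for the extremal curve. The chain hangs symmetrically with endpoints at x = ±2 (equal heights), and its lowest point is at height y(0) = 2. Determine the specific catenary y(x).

The Lagrangian L(y, y') = y sqrt(1 + y'^2) has no explicit x dependence, so the Beltrami identity applies:
    L − y' ∂L/∂y' = C.
Compute ∂L/∂y' = y · y' / sqrt(1 + y'^2). Then
    L − y' ∂L/∂y'
    = y sqrt(1 + y'^2) − y · y'^2 / sqrt(1 + y'^2)
    = y (1 + y'^2 − y'^2) / sqrt(1 + y'^2)
    = y / sqrt(1 + y'^2) = C.
Squaring gives y^2 = C^2 (1 + y'^2), i.e.
    y'^2 = y^2 / C^2 − 1.
Separating variables,
    dy / sqrt(y^2 − C^2) = dx / C,
and integrating gives arccosh(y / C) = (x − a)/C, so
    y(x) = C cosh((x − a)/C),
the catenary. The constants C and a are fixed by the two endpoint conditions (and, for the hanging-chain problem, the length constraint selects C).
Now fit the given data. The endpoints x = ±2 are symmetric at equal height, so the catenary is even about its minimum: a = 0 and y(x) = C cosh(x/C). The lowest point is y(0) = C cosh(0) = C, and we are told y(0) = 2, so C = 2. Therefore
    y(x) = 2 cosh(x/2),
and at the endpoints
    y(±2) = 2 cosh(2/2).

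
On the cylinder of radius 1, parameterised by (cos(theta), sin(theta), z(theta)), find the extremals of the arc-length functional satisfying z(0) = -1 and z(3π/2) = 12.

Parameterise the cylinder of radius R = 1 as
    r(θ) = (cos θ, sin θ, z(θ)).
The arc-length element is
    ds = sqrt(1 + (dz/dθ)^2) dθ,
so the Lagrangian is L = sqrt(1 + z'^2).
L depends on z' only, not on z or θ, so ∂L/∂z = 0 and
    ∂L/∂z' = z' / sqrt(1 + z'^2).
The Euler-Lagrange equation gives
    d/dθ( z' / sqrt(1 + z'^2) ) = 0,
so z' is constant. Integrating once:
    z(θ) = a θ + b,
a helix on the cylinder (a straight line when the cylinder is unrolled). The constants a, b are determined by the endpoint conditions.
With endpoint conditions z(0) = -1 and z(3π/2) = 12: from z(0) = b we get b = -1, and a·3π/2 + -1 = 12 gives a = 26/(3π), so
    z(θ) = (26/(3π)) θ − 1.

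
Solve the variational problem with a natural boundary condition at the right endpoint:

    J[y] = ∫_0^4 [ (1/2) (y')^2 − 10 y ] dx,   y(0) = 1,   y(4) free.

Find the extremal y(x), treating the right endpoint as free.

The Lagrangian L = (1/2) (y')^2 − 10 y gives
    ∂L/∂y = −10,   ∂L/∂y' = y'.
Euler-Lagrange: d/dx(y') − (−10) = 0, i.e. y'' + 10 = 0, so
    y(x) = −(10/2) x^2 + C1 x + C2.
Fixed left endpoint y(0) = 1 ⇒ C2 = 1.
The right endpoint x = 4 is free, so the natural (transversality) condition is ∂L/∂y' |_{x=4} = 0, i.e. y'(4) = 0.
Compute y'(x) = −10 x + C1, so y'(4) = −40 + C1 = 0 ⇒ C1 = 40.
Therefore the extremal is
    y(x) = −5 x^2 + 40 x + 1.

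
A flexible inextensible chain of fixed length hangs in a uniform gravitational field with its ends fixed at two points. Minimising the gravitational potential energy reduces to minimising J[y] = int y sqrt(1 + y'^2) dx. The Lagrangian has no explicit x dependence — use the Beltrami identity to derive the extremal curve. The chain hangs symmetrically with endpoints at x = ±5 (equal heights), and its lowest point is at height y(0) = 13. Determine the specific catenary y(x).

The Lagrangian L(y, y') = y sqrt(1 + y'^2) has no explicit x dependence, so the Beltrami identity applies:
    L − y' ∂L/∂y' = C.
Compute ∂L/∂y' = y · y' / sqrt(1 + y'^2). Then
    L − y' ∂L/∂y'
    = y sqrt(1 + y'^2) − y · y'^2 / sqrt(1 + y'^2)
    = y (1 + y'^2 − y'^2) / sqrt(1 + y'^2)
    = y / sqrt(1 + y'^2) = C.
Squaring gives y^2 = C^2 (1 + y'^2), i.e.
    y'^2 = y^2 / C^2 − 1.
Separating variables,
    dy / sqrt(y^2 − C^2) = dx / C,
and integrating gives arccosh(y / C) = (x − a)/C, so
    y(x) = C cosh((x − a)/C),
the catenary. The constants C and a are fixed by the two endpoint conditions (and, for the hanging-chain problem, the length constraint selects C).
Now fit the given data. The endpoints x = ±5 are symmetric at equal height, so the catenary is even about its minimum: a = 0 and y(x) = C cosh(x/C). The lowest point is y(0) = C cosh(0) = C, and we are told y(0) = 13, so C = 13. Therefore
    y(x) = 13 cosh(x/13),
and at the endpoints
    y(±5) = 13 cosh(5/13).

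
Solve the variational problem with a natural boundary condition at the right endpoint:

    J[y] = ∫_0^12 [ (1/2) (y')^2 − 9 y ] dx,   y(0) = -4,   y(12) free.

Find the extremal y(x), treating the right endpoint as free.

The Lagrangian L = (1/2) (y')^2 − 9 y gives
    ∂L/∂y = −9,   ∂L/∂y' = y'.
Euler-Lagrange: d/dx(y') − (−9) = 0, i.e. y'' + 9 = 0, so
    y(x) = −(9/2) x^2 + C1 x + C2.
Fixed left endpoint y(0) = -4 ⇒ C2 = -4.
The right endpoint x = 12 is free, so the natural (transversality) condition is ∂L/∂y' |_{x=12} = 0, i.e. y'(12) = 0.
Compute y'(x) = −9 x + C1, so y'(12) = −108 + C1 = 0 ⇒ C1 = 108.
Therefore the extremal is
    y(x) = −(9/2) x^2 + 108 x − 4.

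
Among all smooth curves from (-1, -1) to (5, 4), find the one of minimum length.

Arc-length functional: J[y] = ∫ sqrt(1 + (y')^2) dx.
Lagrangian L = sqrt(1 + (y')^2) has no explicit y dependence, so ∂L/∂y = 0 and the Euler-Lagrange equation gives
    d/dx( y' / sqrt(1 + (y')^2) ) = 0  ⇒  y' / sqrt(1 + (y')^2) = const.
Hence y' is constant, so y(x) is affine.
Fitting the endpoints (-1, -1) and (5, 4):
    slope m = (4 − (-1)) / (5 − (-1)) = 5/6,
    intercept c = (-1) − m·(-1) = -1/6.
Extremal: y(x) = (5/6) x - 1/6.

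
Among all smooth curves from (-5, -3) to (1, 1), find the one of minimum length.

Arc-length functional: J[y] = ∫ sqrt(1 + (y')^2) dx.
Lagrangian L = sqrt(1 + (y')^2) has no explicit y dependence, so ∂L/∂y = 0 and the Euler-Lagrange equation gives
    d/dx( y' / sqrt(1 + (y')^2) ) = 0  ⇒  y' / sqrt(1 + (y')^2) = const.
Hence y' is constant, so y(x) is affine.
Fitting the endpoints (-5, -3) and (1, 1):
    slope m = (1 − (-3)) / (1 − (-5)) = 2/3,
    intercept c = (-3) − m·(-5) = 1/3.
Extremal: y(x) = (2/3) x + 1/3.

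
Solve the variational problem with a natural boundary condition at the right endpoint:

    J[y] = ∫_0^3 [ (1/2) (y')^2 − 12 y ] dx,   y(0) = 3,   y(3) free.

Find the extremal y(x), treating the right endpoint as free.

The Lagrangian L = (1/2) (y')^2 − 12 y gives
    ∂L/∂y = −12,   ∂L/∂y' = y'.
Euler-Lagrange: d/dx(y') − (−12) = 0, i.e. y'' + 12 = 0, so
    y(x) = −(12/2) x^2 + C1 x + C2.
Fixed left endpoint y(0) = 3 ⇒ C2 = 3.
The right endpoint x = 3 is free, so the natural (transversality) condition is ∂L/∂y' |_{x=3} = 0, i.e. y'(3) = 0.
Compute y'(x) = −12 x + C1, so y'(3) = −36 + C1 = 0 ⇒ C1 = 36.
Therefore the extremal is
    y(x) = −6 x^2 + 36 x + 3.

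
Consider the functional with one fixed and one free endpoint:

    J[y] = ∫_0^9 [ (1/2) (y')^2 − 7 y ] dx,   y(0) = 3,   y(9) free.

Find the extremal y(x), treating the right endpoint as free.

The Lagrangian L = (1/2) (y')^2 − 7 y gives
    ∂L/∂y = −7,   ∂L/∂y' = y'.
Euler-Lagrange: d/dx(y') − (−7) = 0, i.e. y'' + 7 = 0, so
    y(x) = −(7/2) x^2 + C1 x + C2.
Fixed left endpoint y(0) = 3 ⇒ C2 = 3.
The right endpoint x = 9 is free, so the natural (transversality) condition is ∂L/∂y' |_{x=9} = 0, i.e. y'(9) = 0.
Compute y'(x) = −7 x + C1, so y'(9) = −63 + C1 = 0 ⇒ C1 = 63.
Therefore the extremal is
    y(x) = −(7/2) x^2 + 63 x + 3.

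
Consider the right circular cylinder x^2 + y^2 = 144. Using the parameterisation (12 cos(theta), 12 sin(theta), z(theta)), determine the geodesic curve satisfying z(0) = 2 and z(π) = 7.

Parameterise the cylinder of radius R = 12 as
    r(θ) = (12 cos θ, 12 sin θ, z(θ)).
The arc-length element is
    ds = sqrt(144 + (dz/dθ)^2) dθ,
so the Lagrangian is L = sqrt(144 + z'^2).
L depends on z' only, not on z or θ, so ∂L/∂z = 0 and
    ∂L/∂z' = z' / sqrt(144 + z'^2).
The Euler-Lagrange equation gives
    d/dθ( z' / sqrt(144 + z'^2) ) = 0,
so z' is constant. Integrating once:
    z(θ) = a θ + b,
a helix on the cylinder (a straight line when the cylinder is unrolled). The constants a, b are determined by the endpoint conditions.
With endpoint conditions z(0) = 2 and z(π) = 7: from z(0) = b we get b = 2, and a·π + 2 = 7 gives a = 5/π, so
    z(θ) = (5/π) θ + 2.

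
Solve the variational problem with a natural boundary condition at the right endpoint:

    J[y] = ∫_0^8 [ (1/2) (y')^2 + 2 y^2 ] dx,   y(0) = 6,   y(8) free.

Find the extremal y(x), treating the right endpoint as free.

The Lagrangian L = (1/2) (y')^2 + 2 y^2 gives
    ∂L/∂y = 4 y,   ∂L/∂y' = y'.
Euler-Lagrange: y'' − 4 y = 0.
With k = 2, the general solution is
    y(x) = A cosh(2 x) + B sinh(2 x).
Fixed left endpoint y(0) = 6 ⇒ A = 6.
The right endpoint x = 8 is free, so the natural (transversality) condition is ∂L/∂y' |_{x=8} = 0, i.e. y'(8) = 0.
Compute y'(x) = A k sinh(k x) + B k cosh(k x), so
    y'(8) = A k sinh(k·8) + B k cosh(k·8) = 0
    ⇒ B = −A tanh(k·8) = − 6 tanh(2·8).
Therefore the extremal is
    y(x) = 6 cosh(2 x) − 6 tanh(2·8) sinh(2 x).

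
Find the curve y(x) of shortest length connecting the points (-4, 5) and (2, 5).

Arc-length functional: J[y] = ∫ sqrt(1 + (y')^2) dx.
Lagrangian L = sqrt(1 + (y')^2) has no explicit y dependence, so ∂L/∂y = 0 and the Euler-Lagrange equation gives
    d/dx( y' / sqrt(1 + (y')^2) ) = 0  ⇒  y' / sqrt(1 + (y')^2) = const.
Hence y' is constant, so y(x) is affine.
Fitting the endpoints (-4, 5) and (2, 5):
    slope m = (5 − 5) / (2 − (-4)) = 0,
    intercept c = 5 − m·(-4) = 5.
Extremal: y(x) = 5.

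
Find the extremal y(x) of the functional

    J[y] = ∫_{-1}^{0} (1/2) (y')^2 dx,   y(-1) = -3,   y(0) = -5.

The Lagrangian is L = (1/2) (y')^2.
Compute ∂L/∂y = 0, ∂L/∂y' = y'.
The Euler-Lagrange equation d/dx(∂L/∂y') − ∂L/∂y = 0 reduces to
    y'' = 0.
Its general solution is
    y(x) = A x + B,
with A, B fixed by the endpoint conditions.
Applying the endpoint conditions y(-1) = -3 and y(0) = -5: solve A·-1 + B = -3 and A·0 + B = -5. Subtracting gives A(0 − -1) = -5 − -3, so A = -2, and B = -3 − A·-1 = -5. Therefore
    y(x) = -2 x - 5.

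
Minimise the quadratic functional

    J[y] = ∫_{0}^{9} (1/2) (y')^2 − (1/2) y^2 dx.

The Lagrangian is L = (1/2) (y')^2 − (1/2) y^2.
Compute ∂L/∂y = -y, ∂L/∂y' = y'.
The Euler-Lagrange equation d/dx(∂L/∂y') − ∂L/∂y = 0 reduces to
    y'' + y = 0.
Its general solution is
    y(x) = A sin(x) + B cos(x),
with A, B fixed by the endpoint conditions.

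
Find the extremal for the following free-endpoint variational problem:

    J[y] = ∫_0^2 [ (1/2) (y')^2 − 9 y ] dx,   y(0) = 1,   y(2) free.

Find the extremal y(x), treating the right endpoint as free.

The Lagrangian L = (1/2) (y')^2 − 9 y gives
    ∂L/∂y = −9,   ∂L/∂y' = y'.
Euler-Lagrange: d/dx(y') − (−9) = 0, i.e. y'' + 9 = 0, so
    y(x) = −(9/2) x^2 + C1 x + C2.
Fixed left endpoint y(0) = 1 ⇒ C2 = 1.
The right endpoint x = 2 is free, so the natural (transversality) condition is ∂L/∂y' |_{x=2} = 0, i.e. y'(2) = 0.
Compute y'(x) = −9 x + C1, so y'(2) = −18 + C1 = 0 ⇒ C1 = 18.
Therefore the extremal is
    y(x) = −(9/2) x^2 + 18 x + 1.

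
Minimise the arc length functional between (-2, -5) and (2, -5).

Arc-length functional: J[y] = ∫ sqrt(1 + (y')^2) dx.
Lagrangian L = sqrt(1 + (y')^2) has no explicit y dependence, so ∂L/∂y = 0 and the Euler-Lagrange equation gives
    d/dx( y' / sqrt(1 + (y')^2) ) = 0  ⇒  y' / sqrt(1 + (y')^2) = const.
Hence y' is constant, so y(x) is affine.
Fitting the endpoints (-2, -5) and (2, -5):
    slope m = ((-5) − (-5)) / (2 − (-2)) = 0,
    intercept c = (-5) − m·(-2) = -5.
Extremal: y(x) = -5.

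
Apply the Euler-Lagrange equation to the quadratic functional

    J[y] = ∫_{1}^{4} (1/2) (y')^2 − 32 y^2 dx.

The Lagrangian is L = (1/2) (y')^2 − 32 y^2.
Compute ∂L/∂y = -64y, ∂L/∂y' = y'.
The Euler-Lagrange equation d/dx(∂L/∂y') − ∂L/∂y = 0 reduces to
    y'' + 64 y = 0.
Its general solution is
    y(x) = A sin(8x) + B cos(8x),
with A, B fixed by the endpoint conditions.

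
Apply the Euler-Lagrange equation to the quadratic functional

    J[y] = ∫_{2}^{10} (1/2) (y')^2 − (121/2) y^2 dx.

The Lagrangian is L = (1/2) (y')^2 − (121/2) y^2.
Compute ∂L/∂y = -121y, ∂L/∂y' = y'.
The Euler-Lagrange equation d/dx(∂L/∂y') − ∂L/∂y = 0 reduces to
    y'' + 121 y = 0.
Its general solution is
    y(x) = A sin(11x) + B cos(11x),
with A, B fixed by the endpoint conditions.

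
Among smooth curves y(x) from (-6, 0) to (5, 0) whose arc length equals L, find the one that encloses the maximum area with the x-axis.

Set up the augmented Lagrangian using a multiplier λ for the length constraint:
    F(y, y') = y − λ sqrt(1 + y'^2).
F has no explicit x dependence, so the Beltrami identity yields a first integral
    F − y' ∂F/∂y' = C.
Compute ∂F/∂y' = −λ y' / sqrt(1 + y'^2). Then
    y − λ sqrt(1 + y'^2) + λ y'^2 / sqrt(1 + y'^2) = C
    ⇒  y − λ / sqrt(1 + y'^2) = C.
Solving for y' and integrating gives
    (x − a)^2 + (y − b)^2 = λ^2,
a circular arc of radius λ. The constants a, b are determined by the endpoint conditions y(-6) = y(5) = 0, and λ is fixed implicitly by the length constraint
    ∫_{-6}^{5} sqrt(1 + y'^2) dx = L.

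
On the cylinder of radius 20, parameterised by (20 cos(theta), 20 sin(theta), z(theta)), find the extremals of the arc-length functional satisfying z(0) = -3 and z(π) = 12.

Parameterise the cylinder of radius R = 20 as
    r(θ) = (20 cos θ, 20 sin θ, z(θ)).
The arc-length element is
    ds = sqrt(400 + (dz/dθ)^2) dθ,
so the Lagrangian is L = sqrt(400 + z'^2).
L depends on z' only, not on z or θ, so ∂L/∂z = 0 and
    ∂L/∂z' = z' / sqrt(400 + z'^2).
The Euler-Lagrange equation gives
    d/dθ( z' / sqrt(400 + z'^2) ) = 0,
so z' is constant. Integrating once:
    z(θ) = a θ + b,
a helix on the cylinder (a straight line when the cylinder is unrolled). The constants a, b are determined by the endpoint conditions.
With endpoint conditions z(0) = -3 and z(π) = 12: from z(0) = b we get b = -3, and a·π + -3 = 12 gives a = 15/π, so
    z(θ) = (15/π) θ − 3.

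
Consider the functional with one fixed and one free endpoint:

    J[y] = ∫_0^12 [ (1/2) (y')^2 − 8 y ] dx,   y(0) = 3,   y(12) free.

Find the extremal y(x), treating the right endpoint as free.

The Lagrangian L = (1/2) (y')^2 − 8 y gives
    ∂L/∂y = −8,   ∂L/∂y' = y'.
Euler-Lagrange: d/dx(y') − (−8) = 0, i.e. y'' + 8 = 0, so
    y(x) = −(8/2) x^2 + C1 x + C2.
Fixed left endpoint y(0) = 3 ⇒ C2 = 3.
The right endpoint x = 12 is free, so the natural (transversality) condition is ∂L/∂y' |_{x=12} = 0, i.e. y'(12) = 0.
Compute y'(x) = −8 x + C1, so y'(12) = −96 + C1 = 0 ⇒ C1 = 96.
Therefore the extremal is
    y(x) = −4 x^2 + 96 x + 3.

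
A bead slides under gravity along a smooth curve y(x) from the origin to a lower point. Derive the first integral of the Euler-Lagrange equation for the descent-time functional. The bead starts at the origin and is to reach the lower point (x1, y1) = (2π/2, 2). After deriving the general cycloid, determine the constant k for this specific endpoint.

The Lagrangian L = sqrt((1 + y'^2) / y) has no explicit x dependence, so the Beltrami identity applies:
    L − y' ∂L/∂y' = C.
Compute ∂L/∂y' = y' / sqrt(y (1 + y'^2)).
Substitute:
    sqrt((1 + y'^2)/y) − y'·y' / sqrt(y (1 + y'^2))
    = (1 + y'^2) / sqrt(y (1 + y'^2)) − y'^2 / sqrt(y (1 + y'^2))
    = 1 / sqrt(y (1 + y'^2)) = C.
Squaring and rearranging gives the first integral
    y (1 + y'^2) = 1/C^2 =: k   (constant).
Solving this first-order ODE by the substitution
    y = (k/2)(1 − cos θ)
yields the cycloid parameterisation
    x(θ) = (k/2)(θ − sin θ),   y(θ) = (k/2)(1 − cos θ).
The constant k is fixed by the endpoint condition.
Now fit the given lower endpoint (x1, y1) = (2π/2, 2). At the bottom of the first arch (θ = π), the parametric equations give
    y(π) = (k/2)(1 − cos π) = k,
    x(π) = (k/2)(π − sin π) = kπ/2.
Matching y(π) = 2 gives k = 2, consistent with x(π) = 2π/2. Therefore the specific cycloid is
    x(θ) = (2/2)(θ − sin θ),   y(θ) = (2/2)(1 − cos θ).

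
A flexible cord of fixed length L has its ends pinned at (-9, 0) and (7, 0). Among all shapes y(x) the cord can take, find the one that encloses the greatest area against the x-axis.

Set up the augmented Lagrangian using a multiplier λ for the length constraint:
    F(y, y') = y − λ sqrt(1 + y'^2).
F has no explicit x dependence, so the Beltrami identity yields a first integral
    F − y' ∂F/∂y' = C.
Compute ∂F/∂y' = −λ y' / sqrt(1 + y'^2). Then
    y − λ sqrt(1 + y'^2) + λ y'^2 / sqrt(1 + y'^2) = C
    ⇒  y − λ / sqrt(1 + y'^2) = C.
Solving for y' and integrating gives
    (x − a)^2 + (y − b)^2 = λ^2,
a circular arc of radius λ. The constants a, b are determined by the endpoint conditions y(-9) = y(7) = 0, and λ is fixed implicitly by the length constraint
    ∫_{-9}^{7} sqrt(1 + y'^2) dx = L.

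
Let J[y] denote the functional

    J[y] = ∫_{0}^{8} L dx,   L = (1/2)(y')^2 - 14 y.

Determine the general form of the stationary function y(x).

The Lagrangian is L = (1/2)(y')^2 - 14 y.
∂L/∂y = -14.
∂L/∂y' = y'.
The Euler-Lagrange equation d/dx(∂L/∂y') − ∂L/∂y = 0 becomes:
    y'' + 14 = 0
General solution: y(x) = -7 x^2 + A x + B, where A and B are arbitrary constants fixed by the endpoint conditions.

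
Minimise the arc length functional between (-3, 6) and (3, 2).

Arc-length functional: J[y] = ∫ sqrt(1 + (y')^2) dx.
Lagrangian L = sqrt(1 + (y')^2) has no explicit y dependence, so ∂L/∂y = 0 and the Euler-Lagrange equation gives
    d/dx( y' / sqrt(1 + (y')^2) ) = 0  ⇒  y' / sqrt(1 + (y')^2) = const.
Hence y' is constant, so y(x) is affine.
Fitting the endpoints (-3, 6) and (3, 2):
    slope m = (2 − 6) / (3 − (-3)) = -2/3,
    intercept c = 6 − m·(-3) = 4.
Extremal: y(x) = (-2/3) x + 4.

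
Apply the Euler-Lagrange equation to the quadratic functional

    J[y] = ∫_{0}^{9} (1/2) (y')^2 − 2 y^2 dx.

The Lagrangian is L = (1/2) (y')^2 − 2 y^2.
Compute ∂L/∂y = -4y, ∂L/∂y' = y'.
The Euler-Lagrange equation d/dx(∂L/∂y') − ∂L/∂y = 0 reduces to
    y'' + 4 y = 0.
Its general solution is
    y(x) = A sin(2x) + B cos(2x),
with A, B fixed by the endpoint conditions.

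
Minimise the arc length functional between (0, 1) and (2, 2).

Arc-length functional: J[y] = ∫ sqrt(1 + (y')^2) dx.
Lagrangian L = sqrt(1 + (y')^2) has no explicit y dependence, so ∂L/∂y = 0 and the Euler-Lagrange equation gives
    d/dx( y' / sqrt(1 + (y')^2) ) = 0  ⇒  y' / sqrt(1 + (y')^2) = const.
Hence y' is constant, so y(x) is affine.
Fitting the endpoints (0, 1) and (2, 2):
    slope m = (2 − 1) / (2 − 0) = 1/2,
    intercept c = 1 − m·0 = 1.
Extremal: y(x) = (1/2) x + 1.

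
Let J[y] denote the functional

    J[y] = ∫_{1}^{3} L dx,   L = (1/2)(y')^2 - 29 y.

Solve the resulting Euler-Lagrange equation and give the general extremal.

The Lagrangian is L = (1/2)(y')^2 - 29 y.
∂L/∂y = -29.
∂L/∂y' = y'.
The Euler-Lagrange equation d/dx(∂L/∂y') − ∂L/∂y = 0 becomes:
    y'' + 29 = 0
General solution: y(x) = -(29/2) x^2 + A x + B, where A and B are arbitrary constants fixed by the endpoint conditions.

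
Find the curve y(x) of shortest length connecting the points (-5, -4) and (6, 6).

Arc-length functional: J[y] = ∫ sqrt(1 + (y')^2) dx.
Lagrangian L = sqrt(1 + (y')^2) has no explicit y dependence, so ∂L/∂y = 0 and the Euler-Lagrange equation gives
    d/dx( y' / sqrt(1 + (y')^2) ) = 0  ⇒  y' / sqrt(1 + (y')^2) = const.
Hence y' is constant, so y(x) is affine.
Fitting the endpoints (-5, -4) and (6, 6):
    slope m = (6 − (-4)) / (6 − (-5)) = 10/11,
    intercept c = (-4) − m·(-5) = 6/11.
Extremal: y(x) = (10/11) x + 6/11.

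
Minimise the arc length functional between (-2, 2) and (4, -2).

Arc-length functional: J[y] = ∫ sqrt(1 + (y')^2) dx.
Lagrangian L = sqrt(1 + (y')^2) has no explicit y dependence, so ∂L/∂y = 0 and the Euler-Lagrange equation gives
    d/dx( y' / sqrt(1 + (y')^2) ) = 0  ⇒  y' / sqrt(1 + (y')^2) = const.
Hence y' is constant, so y(x) is affine.
Fitting the endpoints (-2, 2) and (4, -2):
    slope m = ((-2) − 2) / (4 − (-2)) = -2/3,
    intercept c = 2 − m·(-2) = 2/3.
Extremal: y(x) = (-2/3) x + 2/3.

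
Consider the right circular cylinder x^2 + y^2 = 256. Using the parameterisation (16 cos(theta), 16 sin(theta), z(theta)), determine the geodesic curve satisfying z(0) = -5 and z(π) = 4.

Parameterise the cylinder of radius R = 16 as
    r(θ) = (16 cos θ, 16 sin θ, z(θ)).
The arc-length element is
    ds = sqrt(256 + (dz/dθ)^2) dθ,
so the Lagrangian is L = sqrt(256 + z'^2).
L depends on z' only, not on z or θ, so ∂L/∂z = 0 and
    ∂L/∂z' = z' / sqrt(256 + z'^2).
The Euler-Lagrange equation gives
    d/dθ( z' / sqrt(256 + z'^2) ) = 0,
so z' is constant. Integrating once:
    z(θ) = a θ + b,
a helix on the cylinder (a straight line when the cylinder is unrolled). The constants a, b are determined by the endpoint conditions.
With endpoint conditions z(0) = -5 and z(π) = 4: from z(0) = b we get b = -5, and a·π + -5 = 4 gives a = 9/π, so
    z(θ) = (9/π) θ − 5.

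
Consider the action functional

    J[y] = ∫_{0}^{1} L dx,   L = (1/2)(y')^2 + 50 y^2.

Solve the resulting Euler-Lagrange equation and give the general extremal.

The Lagrangian is L = (1/2)(y')^2 + 50 y^2.
∂L/∂y = 100y.
∂L/∂y' = y'.
The Euler-Lagrange equation d/dx(∂L/∂y') − ∂L/∂y = 0 becomes:
    y'' - 100 y = 0
General solution: y(x) = A e^(10x) + B e^(-10x), where A and B are arbitrary constants fixed by the endpoint conditions.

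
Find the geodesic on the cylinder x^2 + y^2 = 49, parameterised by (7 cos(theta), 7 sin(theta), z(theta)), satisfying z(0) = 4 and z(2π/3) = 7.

Parameterise the cylinder of radius R = 7 as
    r(θ) = (7 cos θ, 7 sin θ, z(θ)).
The arc-length element is
    ds = sqrt(49 + (dz/dθ)^2) dθ,
so the Lagrangian is L = sqrt(49 + z'^2).
L depends on z' only, not on z or θ, so ∂L/∂z = 0 and
    ∂L/∂z' = z' / sqrt(49 + z'^2).
The Euler-Lagrange equation gives
    d/dθ( z' / sqrt(49 + z'^2) ) = 0,
so z' is constant. Integrating once:
    z(θ) = a θ + b,
a helix on the cylinder (a straight line when the cylinder is unrolled). The constants a, b are determined by the endpoint conditions.
With endpoint conditions z(0) = 4 and z(2π/3) = 7: from z(0) = b we get b = 4, and a·2π/3 + 4 = 7 gives a = 9/(2π), so
    z(θ) = (9/(2π)) θ + 4.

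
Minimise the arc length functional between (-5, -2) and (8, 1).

Arc-length functional: J[y] = ∫ sqrt(1 + (y')^2) dx.
Lagrangian L = sqrt(1 + (y')^2) has no explicit y dependence, so ∂L/∂y = 0 and the Euler-Lagrange equation gives
    d/dx( y' / sqrt(1 + (y')^2) ) = 0  ⇒  y' / sqrt(1 + (y')^2) = const.
Hence y' is constant, so y(x) is affine.
Fitting the endpoints (-5, -2) and (8, 1):
    slope m = (1 − (-2)) / (8 − (-5)) = 3/13,
    intercept c = (-2) − m·(-5) = -11/13.
Extremal: y(x) = (3/13) x - 11/13.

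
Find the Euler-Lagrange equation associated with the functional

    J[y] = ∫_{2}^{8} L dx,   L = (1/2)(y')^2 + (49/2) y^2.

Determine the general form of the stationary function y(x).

The Lagrangian is L = (1/2)(y')^2 + (49/2) y^2.
∂L/∂y = 49y.
∂L/∂y' = y'.
The Euler-Lagrange equation d/dx(∂L/∂y') − ∂L/∂y = 0 becomes:
    y'' - 49 y = 0
General solution: y(x) = A e^(7x) + B e^(-7x), where A and B are arbitrary constants fixed by the endpoint conditions.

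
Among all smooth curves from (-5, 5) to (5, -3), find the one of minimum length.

Arc-length functional: J[y] = ∫ sqrt(1 + (y')^2) dx.
Lagrangian L = sqrt(1 + (y')^2) has no explicit y dependence, so ∂L/∂y = 0 and the Euler-Lagrange equation gives
    d/dx( y' / sqrt(1 + (y')^2) ) = 0  ⇒  y' / sqrt(1 + (y')^2) = const.
Hence y' is constant, so y(x) is affine.
Fitting the endpoints (-5, 5) and (5, -3):
    slope m = ((-3) − 5) / (5 − (-5)) = -4/5,
    intercept c = 5 − m·(-5) = 1.
Extremal: y(x) = (-4/5) x + 1.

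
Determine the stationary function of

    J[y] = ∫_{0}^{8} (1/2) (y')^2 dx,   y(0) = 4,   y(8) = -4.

The Lagrangian is L = (1/2) (y')^2.
Compute ∂L/∂y = 0, ∂L/∂y' = y'.
The Euler-Lagrange equation d/dx(∂L/∂y') − ∂L/∂y = 0 reduces to
    y'' = 0.
Its general solution is
    y(x) = A x + B,
with A, B fixed by the endpoint conditions.
Applying the endpoint conditions y(0) = 4 and y(8) = -4: solve A·0 + B = 4 and A·8 + B = -4. Subtracting gives A(8 − 0) = -4 − 4, so A = -1, and B = 4 − A·0 = 4. Therefore
    y(x) = -x + 4.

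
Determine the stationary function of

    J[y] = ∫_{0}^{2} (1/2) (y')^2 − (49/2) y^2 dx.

The Lagrangian is L = (1/2) (y')^2 − (49/2) y^2.
Compute ∂L/∂y = -49y, ∂L/∂y' = y'.
The Euler-Lagrange equation d/dx(∂L/∂y') − ∂L/∂y = 0 reduces to
    y'' + 49 y = 0.
Its general solution is
    y(x) = A sin(7x) + B cos(7x),
with A, B fixed by the endpoint conditions.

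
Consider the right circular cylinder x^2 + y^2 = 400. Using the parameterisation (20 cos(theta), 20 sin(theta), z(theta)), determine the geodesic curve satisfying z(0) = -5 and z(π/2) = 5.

Parameterise the cylinder of radius R = 20 as
    r(θ) = (20 cos θ, 20 sin θ, z(θ)).
The arc-length element is
    ds = sqrt(400 + (dz/dθ)^2) dθ,
so the Lagrangian is L = sqrt(400 + z'^2).
L depends on z' only, not on z or θ, so ∂L/∂z = 0 and
    ∂L/∂z' = z' / sqrt(400 + z'^2).
The Euler-Lagrange equation gives
    d/dθ( z' / sqrt(400 + z'^2) ) = 0,
so z' is constant. Integrating once:
    z(θ) = a θ + b,
a helix on the cylinder (a straight line when the cylinder is unrolled). The constants a, b are determined by the endpoint conditions.
With endpoint conditions z(0) = -5 and z(π/2) = 5: from z(0) = b we get b = -5, and a·π/2 + -5 = 5 gives a = 20/π, so
    z(θ) = (20/π) θ − 5.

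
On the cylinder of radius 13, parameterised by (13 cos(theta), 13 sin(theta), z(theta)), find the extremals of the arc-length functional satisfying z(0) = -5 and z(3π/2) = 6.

Parameterise the cylinder of radius R = 13 as
    r(θ) = (13 cos θ, 13 sin θ, z(θ)).
The arc-length element is
    ds = sqrt(169 + (dz/dθ)^2) dθ,
so the Lagrangian is L = sqrt(169 + z'^2).
L depends on z' only, not on z or θ, so ∂L/∂z = 0 and
    ∂L/∂z' = z' / sqrt(169 + z'^2).
The Euler-Lagrange equation gives
    d/dθ( z' / sqrt(169 + z'^2) ) = 0,
so z' is constant. Integrating once:
    z(θ) = a θ + b,
a helix on the cylinder (a straight line when the cylinder is unrolled). The constants a, b are determined by the endpoint conditions.
With endpoint conditions z(0) = -5 and z(3π/2) = 6: from z(0) = b we get b = -5, and a·3π/2 + -5 = 6 gives a = 22/(3π), so
    z(θ) = (22/(3π)) θ − 5.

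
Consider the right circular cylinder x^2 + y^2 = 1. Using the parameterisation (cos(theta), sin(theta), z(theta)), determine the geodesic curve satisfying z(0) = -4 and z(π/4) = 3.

Parameterise the cylinder of radius R = 1 as
    r(θ) = (cos θ, sin θ, z(θ)).
The arc-length element is
    ds = sqrt(1 + (dz/dθ)^2) dθ,
so the Lagrangian is L = sqrt(1 + z'^2).
L depends on z' only, not on z or θ, so ∂L/∂z = 0 and
    ∂L/∂z' = z' / sqrt(1 + z'^2).
The Euler-Lagrange equation gives
    d/dθ( z' / sqrt(1 + z'^2) ) = 0,
so z' is constant. Integrating once:
    z(θ) = a θ + b,
a helix on the cylinder (a straight line when the cylinder is unrolled). The constants a, b are determined by the endpoint conditions.
With endpoint conditions z(0) = -4 and z(π/4) = 3: from z(0) = b we get b = -4, and a·π/4 + -4 = 3 gives a = 28/π, so
    z(θ) = (28/π) θ − 4.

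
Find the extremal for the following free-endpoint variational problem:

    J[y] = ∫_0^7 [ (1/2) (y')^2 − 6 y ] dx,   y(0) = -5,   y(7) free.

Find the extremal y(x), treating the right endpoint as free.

The Lagrangian L = (1/2) (y')^2 − 6 y gives
    ∂L/∂y = −6,   ∂L/∂y' = y'.
Euler-Lagrange: d/dx(y') − (−6) = 0, i.e. y'' + 6 = 0, so
    y(x) = −(6/2) x^2 + C1 x + C2.
Fixed left endpoint y(0) = -5 ⇒ C2 = -5.
The right endpoint x = 7 is free, so the natural (transversality) condition is ∂L/∂y' |_{x=7} = 0, i.e. y'(7) = 0.
Compute y'(x) = −6 x + C1, so y'(7) = −42 + C1 = 0 ⇒ C1 = 42.
Therefore the extremal is
    y(x) = −3 x^2 + 42 x − 5.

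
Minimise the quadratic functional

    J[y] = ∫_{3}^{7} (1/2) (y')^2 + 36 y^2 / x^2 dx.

The Lagrangian is L = (1/2) (y')^2 + 36 y^2 / x^2.
Compute ∂L/∂y = 72y/x^2, ∂L/∂y' = y'.
The Euler-Lagrange equation d/dx(∂L/∂y') − ∂L/∂y = 0 reduces to
    y'' − 72/x^2 · y = 0  (x > 0).
Its general solution is
    y(x) = A x^9 + B x^(-8),
with A, B fixed by the endpoint conditions.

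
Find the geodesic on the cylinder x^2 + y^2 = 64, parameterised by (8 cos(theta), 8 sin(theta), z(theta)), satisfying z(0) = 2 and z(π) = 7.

Parameterise the cylinder of radius R = 8 as
    r(θ) = (8 cos θ, 8 sin θ, z(θ)).
The arc-length element is
    ds = sqrt(64 + (dz/dθ)^2) dθ,
so the Lagrangian is L = sqrt(64 + z'^2).
L depends on z' only, not on z or θ, so ∂L/∂z = 0 and
    ∂L/∂z' = z' / sqrt(64 + z'^2).
The Euler-Lagrange equation gives
    d/dθ( z' / sqrt(64 + z'^2) ) = 0,
so z' is constant. Integrating once:
    z(θ) = a θ + b,
a helix on the cylinder (a straight line when the cylinder is unrolled). The constants a, b are determined by the endpoint conditions.
With endpoint conditions z(0) = 2 and z(π) = 7: from z(0) = b we get b = 2, and a·π + 2 = 7 gives a = 5/π, so
    z(θ) = (5/π) θ + 2.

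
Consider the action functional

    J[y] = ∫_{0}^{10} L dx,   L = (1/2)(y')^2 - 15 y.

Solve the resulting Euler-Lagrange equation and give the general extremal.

The Lagrangian is L = (1/2)(y')^2 - 15 y.
∂L/∂y = -15.
∂L/∂y' = y'.
The Euler-Lagrange equation d/dx(∂L/∂y') − ∂L/∂y = 0 becomes:
    y'' + 15 = 0
General solution: y(x) = -(15/2) x^2 + A x + B, where A and B are arbitrary constants fixed by the endpoint conditions.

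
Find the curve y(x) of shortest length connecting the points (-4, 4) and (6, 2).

Arc-length functional: J[y] = ∫ sqrt(1 + (y')^2) dx.
Lagrangian L = sqrt(1 + (y')^2) has no explicit y dependence, so ∂L/∂y = 0 and the Euler-Lagrange equation gives
    d/dx( y' / sqrt(1 + (y')^2) ) = 0  ⇒  y' / sqrt(1 + (y')^2) = const.
Hence y' is constant, so y(x) is affine.
Fitting the endpoints (-4, 4) and (6, 2):
    slope m = (2 − 4) / (6 − (-4)) = -1/5,
    intercept c = 4 − m·(-4) = 16/5.
Extremal: y(x) = (-1/5) x + 16/5.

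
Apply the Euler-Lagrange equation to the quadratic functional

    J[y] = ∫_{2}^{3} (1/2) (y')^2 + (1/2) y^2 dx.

The Lagrangian is L = (1/2) (y')^2 + (1/2) y^2.
Compute ∂L/∂y = y, ∂L/∂y' = y'.
The Euler-Lagrange equation d/dx(∂L/∂y') − ∂L/∂y = 0 reduces to
    y'' − y = 0.
Its general solution is
    y(x) = A e^x + B e^(−x),
with A, B fixed by the endpoint conditions.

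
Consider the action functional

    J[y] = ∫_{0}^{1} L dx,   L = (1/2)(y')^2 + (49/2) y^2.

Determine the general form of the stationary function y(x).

The Lagrangian is L = (1/2)(y')^2 + (49/2) y^2.
∂L/∂y = 49y.
∂L/∂y' = y'.
The Euler-Lagrange equation d/dx(∂L/∂y') − ∂L/∂y = 0 becomes:
    y'' - 49 y = 0
General solution: y(x) = A e^(7x) + B e^(-7x), where A and B are arbitrary constants fixed by the endpoint conditions.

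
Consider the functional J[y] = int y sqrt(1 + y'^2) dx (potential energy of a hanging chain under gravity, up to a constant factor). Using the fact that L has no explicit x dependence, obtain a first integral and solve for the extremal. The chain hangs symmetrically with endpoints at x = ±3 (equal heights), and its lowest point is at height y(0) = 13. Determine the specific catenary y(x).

The Lagrangian L(y, y') = y sqrt(1 + y'^2) has no explicit x dependence, so the Beltrami identity applies:
    L − y' ∂L/∂y' = C.
Compute ∂L/∂y' = y · y' / sqrt(1 + y'^2). Then
    L − y' ∂L/∂y'
    = y sqrt(1 + y'^2) − y · y'^2 / sqrt(1 + y'^2)
    = y (1 + y'^2 − y'^2) / sqrt(1 + y'^2)
    = y / sqrt(1 + y'^2) = C.
Squaring gives y^2 = C^2 (1 + y'^2), i.e.
    y'^2 = y^2 / C^2 − 1.
Separating variables,
    dy / sqrt(y^2 − C^2) = dx / C,
and integrating gives arccosh(y / C) = (x − a)/C, so
    y(x) = C cosh((x − a)/C),
the catenary. The constants C and a are fixed by the two endpoint conditions (and, for the hanging-chain problem, the length constraint selects C).
Now fit the given data. The endpoints x = ±3 are symmetric at equal height, so the catenary is even about its minimum: a = 0 and y(x) = C cosh(x/C). The lowest point is y(0) = C cosh(0) = C, and we are told y(0) = 13, so C = 13. Therefore
    y(x) = 13 cosh(x/13),
and at the endpoints
    y(±3) = 13 cosh(3/13).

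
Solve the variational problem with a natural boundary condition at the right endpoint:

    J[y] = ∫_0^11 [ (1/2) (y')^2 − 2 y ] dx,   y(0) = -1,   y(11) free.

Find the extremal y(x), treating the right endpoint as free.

The Lagrangian L = (1/2) (y')^2 − 2 y gives
    ∂L/∂y = −2,   ∂L/∂y' = y'.
Euler-Lagrange: d/dx(y') − (−2) = 0, i.e. y'' + 2 = 0, so
    y(x) = −(2/2) x^2 + C1 x + C2.
Fixed left endpoint y(0) = -1 ⇒ C2 = -1.
The right endpoint x = 11 is free, so the natural (transversality) condition is ∂L/∂y' |_{x=11} = 0, i.e. y'(11) = 0.
Compute y'(x) = −2 x + C1, so y'(11) = −22 + C1 = 0 ⇒ C1 = 22.
Therefore the extremal is
    y(x) = −x^2 + 22 x − 1.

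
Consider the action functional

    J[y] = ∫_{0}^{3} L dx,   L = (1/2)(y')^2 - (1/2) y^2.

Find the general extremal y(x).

The Lagrangian is L = (1/2)(y')^2 - (1/2) y^2.
∂L/∂y = -y.
∂L/∂y' = y'.
The Euler-Lagrange equation d/dx(∂L/∂y') − ∂L/∂y = 0 becomes:
    y'' + y = 0
General solution: y(x) = A sin(x) + B cos(x), where A and B are arbitrary constants fixed by the endpoint conditions.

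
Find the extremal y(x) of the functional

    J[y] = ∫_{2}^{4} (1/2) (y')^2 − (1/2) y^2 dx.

The Lagrangian is L = (1/2) (y')^2 − (1/2) y^2.
Compute ∂L/∂y = -y, ∂L/∂y' = y'.
The Euler-Lagrange equation d/dx(∂L/∂y') − ∂L/∂y = 0 reduces to
    y'' + y = 0.
Its general solution is
    y(x) = A sin(x) + B cos(x),
with A, B fixed by the endpoint conditions.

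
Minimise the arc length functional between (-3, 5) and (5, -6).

Arc-length functional: J[y] = ∫ sqrt(1 + (y')^2) dx.
Lagrangian L = sqrt(1 + (y')^2) has no explicit y dependence, so ∂L/∂y = 0 and the Euler-Lagrange equation gives
    d/dx( y' / sqrt(1 + (y')^2) ) = 0  ⇒  y' / sqrt(1 + (y')^2) = const.
Hence y' is constant, so y(x) is affine.
Fitting the endpoints (-3, 5) and (5, -6):
    slope m = ((-6) − 5) / (5 − (-3)) = -11/8,
    intercept c = 5 − m·(-3) = 7/8.
Extremal: y(x) = (-11/8) x + 7/8.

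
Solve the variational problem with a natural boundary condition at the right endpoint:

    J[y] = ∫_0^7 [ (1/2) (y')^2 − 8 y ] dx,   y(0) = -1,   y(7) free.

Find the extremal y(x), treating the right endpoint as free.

The Lagrangian L = (1/2) (y')^2 − 8 y gives
    ∂L/∂y = −8,   ∂L/∂y' = y'.
Euler-Lagrange: d/dx(y') − (−8) = 0, i.e. y'' + 8 = 0, so
    y(x) = −(8/2) x^2 + C1 x + C2.
Fixed left endpoint y(0) = -1 ⇒ C2 = -1.
The right endpoint x = 7 is free, so the natural (transversality) condition is ∂L/∂y' |_{x=7} = 0, i.e. y'(7) = 0.
Compute y'(x) = −8 x + C1, so y'(7) = −56 + C1 = 0 ⇒ C1 = 56.
Therefore the extremal is
    y(x) = −4 x^2 + 56 x − 1.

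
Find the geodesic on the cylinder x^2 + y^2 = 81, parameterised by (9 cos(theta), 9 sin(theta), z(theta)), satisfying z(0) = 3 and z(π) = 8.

Parameterise the cylinder of radius R = 9 as
    r(θ) = (9 cos θ, 9 sin θ, z(θ)).
The arc-length element is
    ds = sqrt(81 + (dz/dθ)^2) dθ,
so the Lagrangian is L = sqrt(81 + z'^2).
L depends on z' only, not on z or θ, so ∂L/∂z = 0 and
    ∂L/∂z' = z' / sqrt(81 + z'^2).
The Euler-Lagrange equation gives
    d/dθ( z' / sqrt(81 + z'^2) ) = 0,
so z' is constant. Integrating once:
    z(θ) = a θ + b,
a helix on the cylinder (a straight line when the cylinder is unrolled). The constants a, b are determined by the endpoint conditions.
With endpoint conditions z(0) = 3 and z(π) = 8: from z(0) = b we get b = 3, and a·π + 3 = 8 gives a = 5/π, so
    z(θ) = (5/π) θ + 3.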